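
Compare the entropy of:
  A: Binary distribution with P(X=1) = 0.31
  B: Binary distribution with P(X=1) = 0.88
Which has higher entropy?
A

For binary distributions, entropy is maximized at p=0.5 and decreases as p moves toward 0 or 1.

H(A) = H(0.31) = 0.8932 bits
H(B) = H(0.88) = 0.5294 bits

Distribution A (p=0.31) is closer to uniform (p=0.5), so it has higher entropy.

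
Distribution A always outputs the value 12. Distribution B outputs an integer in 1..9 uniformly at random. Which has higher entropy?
B

A is deterministic, so H(A) = 0. B is uniform over 9 outcomes, so H(B) = log₂(9) = 3.170 bits. Any distribution with genuine randomness has higher entropy than a deterministic one.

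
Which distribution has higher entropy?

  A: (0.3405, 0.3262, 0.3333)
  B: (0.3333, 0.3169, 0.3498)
A

Both distributions are close to uniform, making this a harder comparison.

H(A) = 1.5847 bits
H(B) = 1.5838 bits

The distribution closer to uniform has higher entropy.
Answer: A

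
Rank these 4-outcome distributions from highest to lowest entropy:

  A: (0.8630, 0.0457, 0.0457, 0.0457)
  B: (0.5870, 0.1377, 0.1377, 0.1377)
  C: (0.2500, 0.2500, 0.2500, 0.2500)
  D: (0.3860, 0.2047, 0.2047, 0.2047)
C > D > B > A

Key insight: Entropy is maximized by uniform distributions and minimized by concentrated distributions.

Entropies:
  H(A) = 0.7935 bits
  H(B) = 1.6326 bits
  H(C) = 2.0000 bits
  H(D) = 1.9353 bits

Ranking: C > D > B > A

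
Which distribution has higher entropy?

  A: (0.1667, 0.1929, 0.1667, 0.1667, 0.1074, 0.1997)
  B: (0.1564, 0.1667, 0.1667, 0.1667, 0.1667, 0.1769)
B

Both distributions are close to uniform, making this a harder comparison.

H(A) = 2.5603 bits
H(B) = 2.5841 bits

The distribution closer to uniform has higher entropy.
Answer: B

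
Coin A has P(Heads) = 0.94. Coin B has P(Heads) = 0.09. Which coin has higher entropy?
B

For binary distributions, entropy is maximized at p=0.5 and decreases as p moves toward 0 or 1.

H(A) = H(0.94) = 0.3274 bits
H(B) = H(0.09) = 0.4365 bits

Distribution B (p=0.09) is closer to uniform (p=0.5), so it has higher entropy.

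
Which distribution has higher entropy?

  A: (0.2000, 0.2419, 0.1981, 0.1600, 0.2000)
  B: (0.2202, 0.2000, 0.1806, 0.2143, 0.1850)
B

Both distributions are close to uniform, making this a harder comparison.

H(A) = 2.3098 bits
H(B) = 2.3175 bits

The distribution closer to uniform has higher entropy.
Answer: B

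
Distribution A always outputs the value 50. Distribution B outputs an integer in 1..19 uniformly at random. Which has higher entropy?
B

A is deterministic, so H(A) = 0. B is uniform over 19 outcomes, so H(B) = log₂(19) = 4.248 bits. Any distribution with genuine randomness has higher entropy than a deterministic one.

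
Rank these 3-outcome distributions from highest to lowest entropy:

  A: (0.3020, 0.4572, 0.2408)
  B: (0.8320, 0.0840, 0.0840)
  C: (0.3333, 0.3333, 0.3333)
C > A > B

Key insight: Entropy is maximized by uniform distributions and minimized by concentrated distributions.

- Uniform distributions have maximum entropy log₂(3) = 1.5850 bits
- The more "peaked" or concentrated a distribution, the lower its entropy

Entropies:
  H(A) = 1.5325 bits
  H(B) = 0.8211 bits
  H(C) = 1.5850 bits

Ranking: C > A > B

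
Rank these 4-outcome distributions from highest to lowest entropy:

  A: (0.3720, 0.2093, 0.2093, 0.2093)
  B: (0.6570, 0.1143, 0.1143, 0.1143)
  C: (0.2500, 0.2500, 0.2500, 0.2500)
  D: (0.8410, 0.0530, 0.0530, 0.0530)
C > A > B > D

Key insight: Entropy is maximized by uniform distributions and minimized by concentrated distributions.

Entropies:
  H(A) = 1.9476 bits
  H(B) = 1.4713 bits
  H(C) = 2.0000 bits
  H(D) = 0.8839 bits

Ranking: C > A > B > D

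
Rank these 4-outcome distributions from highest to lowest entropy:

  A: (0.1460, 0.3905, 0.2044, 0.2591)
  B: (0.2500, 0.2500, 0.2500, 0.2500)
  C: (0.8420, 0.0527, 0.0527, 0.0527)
B > A > C

Key insight: Entropy is maximized by uniform distributions and minimized by concentrated distributions.

- Uniform distributions have maximum entropy log₂(4) = 2.0000 bits
- The more "peaked" or concentrated a distribution, the lower its entropy

Entropies:
  H(A) = 1.9081 bits
  H(B) = 2.0000 bits
  H(C) = 0.8799 bits

Ranking: B > A > C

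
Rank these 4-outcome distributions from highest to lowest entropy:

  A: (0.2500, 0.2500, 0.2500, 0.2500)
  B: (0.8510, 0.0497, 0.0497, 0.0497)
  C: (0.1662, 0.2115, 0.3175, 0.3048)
A > C > B

Key insight: Entropy is maximized by uniform distributions and minimized by concentrated distributions.

- Uniform distributions have maximum entropy log₂(4) = 2.0000 bits
- The more "peaked" or concentrated a distribution, the lower its entropy

Entropies:
  H(A) = 2.0000 bits
  H(B) = 0.8435 bits
  H(C) = 1.9523 bits

Ranking: A > C > B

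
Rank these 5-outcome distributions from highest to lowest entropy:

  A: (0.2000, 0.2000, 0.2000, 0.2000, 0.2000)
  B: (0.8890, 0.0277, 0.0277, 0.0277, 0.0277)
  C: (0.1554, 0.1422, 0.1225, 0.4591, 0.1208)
A > C > B

Key insight: Entropy is maximized by uniform distributions and minimized by concentrated distributions.

- Uniform distributions have maximum entropy log₂(5) = 2.3219 bits
- The more "peaked" or concentrated a distribution, the lower its entropy

Entropies:
  H(A) = 2.3219 bits
  H(B) = 0.7249 bits
  H(C) = 2.0726 bits

Ranking: A > C > B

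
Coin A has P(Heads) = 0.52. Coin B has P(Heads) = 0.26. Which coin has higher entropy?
A

For binary distributions, entropy is maximized at p=0.5 and decreases as p moves toward 0 or 1.

H(A) = H(0.52) = 0.9988 bits
H(B) = H(0.26) = 0.8267 bits

Distribution A (p=0.52) is closer to uniform (p=0.5), so it has higher entropy.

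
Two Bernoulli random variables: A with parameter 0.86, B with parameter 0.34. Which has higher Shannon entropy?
B

For binary distributions, entropy is maximized at p=0.5 and decreases as p moves toward 0 or 1.

H(A) = H(0.86) = 0.5842 bits
H(B) = H(0.34) = 0.9248 bits

Distribution B (p=0.34) is closer to uniform (p=0.5), so it has higher entropy.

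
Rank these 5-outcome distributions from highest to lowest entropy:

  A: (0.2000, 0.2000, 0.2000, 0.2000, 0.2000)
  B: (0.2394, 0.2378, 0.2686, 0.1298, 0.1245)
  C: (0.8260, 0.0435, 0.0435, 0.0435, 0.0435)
A > B > C

Key insight: Entropy is maximized by uniform distributions and minimized by concentrated distributions.

- Uniform distributions have maximum entropy log₂(5) = 2.3219 bits
- The more "peaked" or concentrated a distribution, the lower its entropy

Entropies:
  H(A) = 2.3219 bits
  H(B) = 2.2524 bits
  H(C) = 1.0148 bits

Ranking: A > B > C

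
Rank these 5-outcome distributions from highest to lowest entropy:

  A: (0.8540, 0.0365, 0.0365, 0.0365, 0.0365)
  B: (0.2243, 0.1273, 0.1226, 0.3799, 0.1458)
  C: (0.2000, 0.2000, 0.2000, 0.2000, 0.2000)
C > B > A

Key insight: Entropy is maximized by uniform distributions and minimized by concentrated distributions.

- Uniform distributions have maximum entropy log₂(5) = 2.3219 bits
- The more "peaked" or concentrated a distribution, the lower its entropy

Entropies:
  H(A) = 0.8917 bits
  H(B) = 2.1690 bits
  H(C) = 2.3219 bits

Ranking: C > B > A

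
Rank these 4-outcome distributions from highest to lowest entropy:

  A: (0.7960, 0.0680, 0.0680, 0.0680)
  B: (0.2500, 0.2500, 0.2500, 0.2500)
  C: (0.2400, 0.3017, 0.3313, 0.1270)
B > C > A

Key insight: Entropy is maximized by uniform distributions and minimized by concentrated distributions.

- Uniform distributions have maximum entropy log₂(4) = 2.0000 bits
- The more "peaked" or concentrated a distribution, the lower its entropy

Entropies:
  H(A) = 1.0532 bits
  H(B) = 2.0000 bits
  H(C) = 1.9218 bits

Ranking: B > C > A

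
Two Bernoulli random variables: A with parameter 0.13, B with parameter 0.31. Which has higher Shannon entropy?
B

For binary distributions, entropy is maximized at p=0.5 and decreases as p moves toward 0 or 1.

H(A) = H(0.13) = 0.5574 bits
H(B) = H(0.31) = 0.8932 bits

Distribution B (p=0.31) is closer to uniform (p=0.5), so it has higher entropy.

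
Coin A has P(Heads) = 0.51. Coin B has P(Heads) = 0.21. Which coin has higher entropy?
A

For binary distributions, entropy is maximized at p=0.5 and decreases as p moves toward 0 or 1.

H(A) = H(0.51) = 0.9997 bits
H(B) = H(0.21) = 0.7415 bits

Distribution A (p=0.51) is closer to uniform (p=0.5), so it has higher entropy.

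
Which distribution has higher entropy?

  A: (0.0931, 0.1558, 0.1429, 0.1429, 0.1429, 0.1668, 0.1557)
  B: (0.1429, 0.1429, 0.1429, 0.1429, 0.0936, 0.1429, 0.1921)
A

Both distributions are close to uniform, making this a harder comparison.

H(A) = 2.7887 bits
H(B) = 2.7823 bits

The distribution closer to uniform has higher entropy.
Answer: A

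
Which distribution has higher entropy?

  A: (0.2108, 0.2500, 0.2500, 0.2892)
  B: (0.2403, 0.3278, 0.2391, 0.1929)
A

Both distributions are close to uniform, making this a harder comparison.

H(A) = 1.9911 bits
H(B) = 1.9733 bits

The distribution closer to uniform has higher entropy.
Answer: A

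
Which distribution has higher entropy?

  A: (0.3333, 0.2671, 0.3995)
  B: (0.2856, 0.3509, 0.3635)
B

Both distributions are close to uniform, making this a harder comparison.

H(A) = 1.5659 bits
H(B) = 1.5772 bits

The distribution closer to uniform has higher entropy.
Answer: B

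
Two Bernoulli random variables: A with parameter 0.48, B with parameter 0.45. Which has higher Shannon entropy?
A

For binary distributions, entropy is maximized at p=0.5 and decreases as p moves toward 0 or 1.

H(A) = H(0.48) = 0.9988 bits
H(B) = H(0.45) = 0.9928 bits

Distribution A (p=0.48) is closer to uniform (p=0.5), so it has higher entropy.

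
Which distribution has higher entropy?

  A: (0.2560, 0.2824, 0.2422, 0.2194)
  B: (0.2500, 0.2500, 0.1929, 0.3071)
A

Both distributions are close to uniform, making this a harder comparison.

H(A) = 1.9940 bits
H(B) = 1.9810 bits

The distribution closer to uniform has higher entropy.
Answer: A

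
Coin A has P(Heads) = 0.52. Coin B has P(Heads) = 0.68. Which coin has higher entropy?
A

For binary distributions, entropy is maximized at p=0.5 and decreases as p moves toward 0 or 1.

H(A) = H(0.52) = 0.9988 bits
H(B) = H(0.68) = 0.9044 bits

Distribution A (p=0.52) is closer to uniform (p=0.5), so it has higher entropy.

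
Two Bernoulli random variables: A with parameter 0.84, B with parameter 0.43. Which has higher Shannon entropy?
B

For binary distributions, entropy is maximized at p=0.5 and decreases as p moves toward 0 or 1.

H(A) = H(0.84) = 0.6343 bits
H(B) = H(0.43) = 0.9858 bits

Distribution B (p=0.43) is closer to uniform (p=0.5), so it has higher entropy.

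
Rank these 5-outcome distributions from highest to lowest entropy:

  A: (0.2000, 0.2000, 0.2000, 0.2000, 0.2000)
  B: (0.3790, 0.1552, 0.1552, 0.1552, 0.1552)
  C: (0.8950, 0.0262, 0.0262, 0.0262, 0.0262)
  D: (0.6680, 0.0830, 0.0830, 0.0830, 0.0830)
A > B > D > C

Key insight: Entropy is maximized by uniform distributions and minimized by concentrated distributions.

Entropies:
  H(A) = 2.3219 bits
  H(B) = 2.1993 bits
  H(C) = 0.6946 bits
  H(D) = 1.5810 bits

Ranking: A > B > D > C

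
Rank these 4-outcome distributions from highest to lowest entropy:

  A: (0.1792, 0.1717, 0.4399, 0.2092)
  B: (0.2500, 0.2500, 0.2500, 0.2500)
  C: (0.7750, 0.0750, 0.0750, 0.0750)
B > A > C

Key insight: Entropy is maximized by uniform distributions and minimized by concentrated distributions.

- Uniform distributions have maximum entropy log₂(4) = 2.0000 bits
- The more "peaked" or concentrated a distribution, the lower its entropy

Entropies:
  H(A) = 1.8742 bits
  H(B) = 2.0000 bits
  H(C) = 1.1258 bits

Ranking: B > A > C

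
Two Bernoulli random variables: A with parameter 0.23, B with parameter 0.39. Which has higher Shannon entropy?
B

For binary distributions, entropy is maximized at p=0.5 and decreases as p moves toward 0 or 1.

H(A) = H(0.23) = 0.7780 bits
H(B) = H(0.39) = 0.9648 bits

Distribution B (p=0.39) is closer to uniform (p=0.5), so it has higher entropy.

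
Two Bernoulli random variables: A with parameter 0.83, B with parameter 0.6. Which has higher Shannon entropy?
B

For binary distributions, entropy is maximized at p=0.5 and decreases as p moves toward 0 or 1.

H(A) = H(0.83) = 0.6577 bits
H(B) = H(0.6) = 0.9710 bits

Distribution B (p=0.6) is closer to uniform (p=0.5), so it has higher entropy.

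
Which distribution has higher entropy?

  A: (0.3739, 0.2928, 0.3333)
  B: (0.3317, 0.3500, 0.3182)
B

Both distributions are close to uniform, making this a harder comparison.

H(A) = 1.5778 bits
H(B) = 1.5839 bits

The distribution closer to uniform has higher entropy.
Answer: B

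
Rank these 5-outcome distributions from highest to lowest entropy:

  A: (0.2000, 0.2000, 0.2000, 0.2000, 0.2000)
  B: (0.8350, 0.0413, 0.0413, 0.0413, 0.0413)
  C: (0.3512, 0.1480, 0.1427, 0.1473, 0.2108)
A > C > B

Key insight: Entropy is maximized by uniform distributions and minimized by concentrated distributions.

- Uniform distributions have maximum entropy log₂(5) = 2.3219 bits
- The more "peaked" or concentrated a distribution, the lower its entropy

Entropies:
  H(A) = 2.3219 bits
  H(B) = 0.9761 bits
  H(C) = 2.2195 bits

Ranking: A > C > B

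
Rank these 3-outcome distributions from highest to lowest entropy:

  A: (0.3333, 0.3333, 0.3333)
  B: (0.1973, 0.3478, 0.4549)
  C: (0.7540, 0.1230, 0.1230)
A > B > C

Key insight: Entropy is maximized by uniform distributions and minimized by concentrated distributions.

- Uniform distributions have maximum entropy log₂(3) = 1.5850 bits
- The more "peaked" or concentrated a distribution, the lower its entropy

Entropies:
  H(A) = 1.5850 bits
  H(B) = 1.5088 bits
  H(C) = 1.0509 bits

Ranking: A > B > C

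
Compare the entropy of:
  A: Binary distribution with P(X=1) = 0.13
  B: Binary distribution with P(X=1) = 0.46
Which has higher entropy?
B

For binary distributions, entropy is maximized at p=0.5 and decreases as p moves toward 0 or 1.

H(A) = H(0.13) = 0.5574 bits
H(B) = H(0.46) = 0.9954 bits

Distribution B (p=0.46) is closer to uniform (p=0.5), so it has higher entropy.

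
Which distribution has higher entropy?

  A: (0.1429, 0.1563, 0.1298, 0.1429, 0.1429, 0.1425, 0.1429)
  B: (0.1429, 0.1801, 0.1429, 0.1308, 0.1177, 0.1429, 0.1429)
A

Both distributions are close to uniform, making this a harder comparison.

H(A) = 2.8056 bits
H(B) = 2.7967 bits

The distribution closer to uniform has higher entropy.
Answer: A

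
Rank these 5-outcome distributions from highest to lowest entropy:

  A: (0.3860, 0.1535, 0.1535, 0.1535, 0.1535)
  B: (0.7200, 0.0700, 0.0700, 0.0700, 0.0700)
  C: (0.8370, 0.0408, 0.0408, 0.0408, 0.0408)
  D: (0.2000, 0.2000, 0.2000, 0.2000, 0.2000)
D > A > B > C

Key insight: Entropy is maximized by uniform distributions and minimized by concentrated distributions.

Entropies:
  H(A) = 2.1902 bits
  H(B) = 1.4155 bits
  H(C) = 0.9674 bits
  H(D) = 2.3219 bits

Ranking: D > A > B > C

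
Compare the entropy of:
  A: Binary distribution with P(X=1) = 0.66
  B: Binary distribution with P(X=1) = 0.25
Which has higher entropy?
A

For binary distributions, entropy is maximized at p=0.5 and decreases as p moves toward 0 or 1.

H(A) = H(0.66) = 0.9248 bits
H(B) = H(0.25) = 0.8113 bits

Distribution A (p=0.66) is closer to uniform (p=0.5), so it has higher entropy.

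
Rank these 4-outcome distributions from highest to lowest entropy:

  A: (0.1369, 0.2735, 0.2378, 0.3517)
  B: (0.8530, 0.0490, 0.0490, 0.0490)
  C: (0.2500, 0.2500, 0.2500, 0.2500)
C > A > B

Key insight: Entropy is maximized by uniform distributions and minimized by concentrated distributions.

- Uniform distributions have maximum entropy log₂(4) = 2.0000 bits
- The more "peaked" or concentrated a distribution, the lower its entropy

Entropies:
  H(A) = 1.9273 bits
  H(B) = 0.8353 bits
  H(C) = 2.0000 bits

Ranking: C > A > B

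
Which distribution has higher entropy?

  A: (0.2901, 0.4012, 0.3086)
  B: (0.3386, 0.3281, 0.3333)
B

Both distributions are close to uniform, making this a harder comparison.

H(A) = 1.5700 bits
H(B) = 1.5848 bits

The distribution closer to uniform has higher entropy.
Answer: B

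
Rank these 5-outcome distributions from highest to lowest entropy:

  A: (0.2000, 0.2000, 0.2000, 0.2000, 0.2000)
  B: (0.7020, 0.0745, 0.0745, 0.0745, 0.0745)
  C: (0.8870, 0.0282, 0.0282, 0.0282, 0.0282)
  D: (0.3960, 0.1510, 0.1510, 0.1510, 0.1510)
A > D > B > C

Key insight: Entropy is maximized by uniform distributions and minimized by concentrated distributions.

Entropies:
  H(A) = 2.3219 bits
  H(B) = 1.4748 bits
  H(C) = 0.7349 bits
  H(D) = 2.1766 bits

Ranking: A > D > B > C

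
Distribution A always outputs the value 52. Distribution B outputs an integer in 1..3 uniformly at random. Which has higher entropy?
B

A is deterministic, so H(A) = 0. B is uniform over 3 outcomes, so H(B) = log₂(3) = 1.585 bits. Any distribution with genuine randomness has higher entropy than a deterministic one.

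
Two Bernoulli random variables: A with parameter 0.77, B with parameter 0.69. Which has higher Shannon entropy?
B

For binary distributions, entropy is maximized at p=0.5 and decreases as p moves toward 0 or 1.

H(A) = H(0.77) = 0.7780 bits
H(B) = H(0.69) = 0.8932 bits

Distribution B (p=0.69) is closer to uniform (p=0.5), so it has higher entropy.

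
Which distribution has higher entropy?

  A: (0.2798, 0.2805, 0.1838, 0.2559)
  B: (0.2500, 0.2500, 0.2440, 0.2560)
B

Both distributions are close to uniform, making this a harder comparison.

H(A) = 1.9809 bits
H(B) = 1.9998 bits

The distribution closer to uniform has higher entropy.
Answer: B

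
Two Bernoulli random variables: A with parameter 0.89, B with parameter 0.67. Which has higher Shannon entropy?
B

For binary distributions, entropy is maximized at p=0.5 and decreases as p moves toward 0 or 1.

H(A) = H(0.89) = 0.4999 bits
H(B) = H(0.67) = 0.9149 bits

Distribution B (p=0.67) is closer to uniform (p=0.5), so it has higher entropy.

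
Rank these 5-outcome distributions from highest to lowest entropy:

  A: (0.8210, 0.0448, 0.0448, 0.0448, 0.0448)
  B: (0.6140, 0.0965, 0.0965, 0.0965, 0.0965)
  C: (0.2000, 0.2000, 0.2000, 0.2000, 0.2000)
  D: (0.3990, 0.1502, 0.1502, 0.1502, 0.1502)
C > D > B > A

Key insight: Entropy is maximized by uniform distributions and minimized by concentrated distributions.

Entropies:
  H(A) = 1.0359 bits
  H(B) = 1.7342 bits
  H(C) = 2.3219 bits
  H(D) = 2.1724 bits

Ranking: C > D > B > A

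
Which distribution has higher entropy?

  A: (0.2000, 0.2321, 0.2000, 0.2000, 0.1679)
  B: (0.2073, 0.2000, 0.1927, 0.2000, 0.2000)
B

Both distributions are close to uniform, making this a harder comparison.

H(A) = 2.3145 bits
H(B) = 2.3215 bits

The distribution closer to uniform has higher entropy.
Answer: B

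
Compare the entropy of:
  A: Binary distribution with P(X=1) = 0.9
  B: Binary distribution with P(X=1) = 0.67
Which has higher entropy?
B

For binary distributions, entropy is maximized at p=0.5 and decreases as p moves toward 0 or 1.

H(A) = H(0.9) = 0.4690 bits
H(B) = H(0.67) = 0.9149 bits

Distribution B (p=0.67) is closer to uniform (p=0.5), so it has higher entropy.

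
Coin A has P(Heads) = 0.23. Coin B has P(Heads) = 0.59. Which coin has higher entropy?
B

For binary distributions, entropy is maximized at p=0.5 and decreases as p moves toward 0 or 1.

H(A) = H(0.23) = 0.7780 bits
H(B) = H(0.59) = 0.9765 bits

Distribution B (p=0.59) is closer to uniform (p=0.5), so it has higher entropy.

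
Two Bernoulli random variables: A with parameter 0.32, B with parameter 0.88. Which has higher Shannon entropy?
A

For binary distributions, entropy is maximized at p=0.5 and decreases as p moves toward 0 or 1.

H(A) = H(0.32) = 0.9044 bits
H(B) = H(0.88) = 0.5294 bits

Distribution A (p=0.32) is closer to uniform (p=0.5), so it has higher entropy.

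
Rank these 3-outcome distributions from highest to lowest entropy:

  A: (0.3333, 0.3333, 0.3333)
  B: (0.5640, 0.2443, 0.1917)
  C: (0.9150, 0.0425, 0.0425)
A > B > C

Key insight: Entropy is maximized by uniform distributions and minimized by concentrated distributions.

- Uniform distributions have maximum entropy log₂(3) = 1.5850 bits
- The more "peaked" or concentrated a distribution, the lower its entropy

Entropies:
  H(A) = 1.5850 bits
  H(B) = 1.4196 bits
  H(C) = 0.5046 bits

Ranking: A > B > C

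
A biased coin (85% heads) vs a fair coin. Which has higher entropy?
Fair coin

The fair coin is uniform (p=0.5), maximizing binary entropy at 1 bit. The biased coin has H(0.85) ≈ 0.610 bits — its outcome is more predictable, so its entropy is lower.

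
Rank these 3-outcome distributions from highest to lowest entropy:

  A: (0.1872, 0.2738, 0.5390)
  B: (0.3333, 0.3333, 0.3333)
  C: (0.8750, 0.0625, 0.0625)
B > A > C

Key insight: Entropy is maximized by uniform distributions and minimized by concentrated distributions.

- Uniform distributions have maximum entropy log₂(3) = 1.5850 bits
- The more "peaked" or concentrated a distribution, the lower its entropy

Entropies:
  H(A) = 1.4448 bits
  H(B) = 1.5850 bits
  H(C) = 0.6686 bits

Ranking: B > A > C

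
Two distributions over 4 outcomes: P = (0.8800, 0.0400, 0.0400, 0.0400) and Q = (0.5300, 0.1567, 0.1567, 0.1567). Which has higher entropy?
Q

P is highly concentrated on one outcome (88%), making it nearly deterministic. Q spreads its mass more evenly (max 53%). The more spread-out distribution has higher entropy: H(P) ≈ 0.720 bits, H(Q) ≈ 1.742 bits.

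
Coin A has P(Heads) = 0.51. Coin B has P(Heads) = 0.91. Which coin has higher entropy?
A

For binary distributions, entropy is maximized at p=0.5 and decreases as p moves toward 0 or 1.

H(A) = H(0.51) = 0.9997 bits
H(B) = H(0.91) = 0.4365 bits

Distribution A (p=0.51) is closer to uniform (p=0.5), so it has higher entropy.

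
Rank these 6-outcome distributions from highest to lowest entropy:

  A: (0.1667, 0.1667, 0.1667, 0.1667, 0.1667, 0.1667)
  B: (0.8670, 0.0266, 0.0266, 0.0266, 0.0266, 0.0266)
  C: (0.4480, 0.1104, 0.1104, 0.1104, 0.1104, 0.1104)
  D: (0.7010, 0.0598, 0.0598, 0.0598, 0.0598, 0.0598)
A > C > D > B

Key insight: Entropy is maximized by uniform distributions and minimized by concentrated distributions.

Entropies:
  H(A) = 2.5850 bits
  H(B) = 0.8744 bits
  H(C) = 2.2739 bits
  H(D) = 1.5743 bits

Ranking: A > C > D > B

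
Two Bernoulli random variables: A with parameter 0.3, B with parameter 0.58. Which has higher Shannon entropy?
B

For binary distributions, entropy is maximized at p=0.5 and decreases as p moves toward 0 or 1.

H(A) = H(0.3) = 0.8813 bits
H(B) = H(0.58) = 0.9815 bits

Distribution B (p=0.58) is closer to uniform (p=0.5), so it has higher entropy.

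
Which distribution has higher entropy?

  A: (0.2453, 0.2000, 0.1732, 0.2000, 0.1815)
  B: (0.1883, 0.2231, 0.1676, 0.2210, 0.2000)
B

Both distributions are close to uniform, making this a harder comparison.

H(A) = 2.3110 bits
H(B) = 2.3140 bits

The distribution closer to uniform has higher entropy.
Answer: B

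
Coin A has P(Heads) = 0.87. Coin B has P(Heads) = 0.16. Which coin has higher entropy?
B

For binary distributions, entropy is maximized at p=0.5 and decreases as p moves toward 0 or 1.

H(A) = H(0.87) = 0.5574 bits
H(B) = H(0.16) = 0.6343 bits

Distribution B (p=0.16) is closer to uniform (p=0.5), so it has higher entropy.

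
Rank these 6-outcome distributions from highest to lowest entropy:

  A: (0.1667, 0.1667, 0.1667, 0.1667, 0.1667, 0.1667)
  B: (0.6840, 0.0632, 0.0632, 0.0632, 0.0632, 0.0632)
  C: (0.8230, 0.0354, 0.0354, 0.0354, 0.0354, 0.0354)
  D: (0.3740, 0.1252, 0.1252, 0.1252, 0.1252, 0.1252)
A > D > B > C

Key insight: Entropy is maximized by uniform distributions and minimized by concentrated distributions.

Entropies:
  H(A) = 2.5850 bits
  H(B) = 1.6337 bits
  H(C) = 1.0845 bits
  H(D) = 2.4072 bits

Ranking: A > D > B > C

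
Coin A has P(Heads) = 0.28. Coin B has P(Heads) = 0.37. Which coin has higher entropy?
B

For binary distributions, entropy is maximized at p=0.5 and decreases as p moves toward 0 or 1.

H(A) = H(0.28) = 0.8555 bits
H(B) = H(0.37) = 0.9507 bits

Distribution B (p=0.37) is closer to uniform (p=0.5), so it has higher entropy.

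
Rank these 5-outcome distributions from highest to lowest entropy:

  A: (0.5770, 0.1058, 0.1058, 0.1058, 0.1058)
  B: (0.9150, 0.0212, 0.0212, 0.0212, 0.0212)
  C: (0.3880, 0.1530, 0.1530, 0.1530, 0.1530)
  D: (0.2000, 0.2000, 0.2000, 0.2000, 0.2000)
D > C > A > B

Key insight: Entropy is maximized by uniform distributions and minimized by concentrated distributions.

Entropies:
  H(A) = 1.8288 bits
  H(B) = 0.5896 bits
  H(C) = 2.1875 bits
  H(D) = 2.3219 bits

Ranking: D > C > A > B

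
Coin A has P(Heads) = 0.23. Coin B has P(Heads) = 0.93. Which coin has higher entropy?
A

For binary distributions, entropy is maximized at p=0.5 and decreases as p moves toward 0 or 1.

H(A) = H(0.23) = 0.7780 bits
H(B) = H(0.93) = 0.3659 bits

Distribution A (p=0.23) is closer to uniform (p=0.5), so it has higher entropy.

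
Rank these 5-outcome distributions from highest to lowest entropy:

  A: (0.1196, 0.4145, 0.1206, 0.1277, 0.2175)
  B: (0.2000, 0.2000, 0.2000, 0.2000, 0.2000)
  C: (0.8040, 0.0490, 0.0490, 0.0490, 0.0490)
B > A > C

Key insight: Entropy is maximized by uniform distributions and minimized by concentrated distributions.

- Uniform distributions have maximum entropy log₂(5) = 2.3219 bits
- The more "peaked" or concentrated a distribution, the lower its entropy

Entropies:
  H(A) = 2.1192 bits
  H(B) = 2.3219 bits
  H(C) = 1.1059 bits

Ranking: B > A > C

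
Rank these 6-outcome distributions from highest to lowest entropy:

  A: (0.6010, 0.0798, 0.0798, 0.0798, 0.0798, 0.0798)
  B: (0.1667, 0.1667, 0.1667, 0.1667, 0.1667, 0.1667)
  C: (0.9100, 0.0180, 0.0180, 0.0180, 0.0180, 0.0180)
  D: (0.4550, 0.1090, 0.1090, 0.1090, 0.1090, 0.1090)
B > D > A > C

Key insight: Entropy is maximized by uniform distributions and minimized by concentrated distributions.

Entropies:
  H(A) = 1.8968 bits
  H(B) = 2.5850 bits
  H(C) = 0.6454 bits
  H(D) = 2.2596 bits

Ranking: B > D > A > C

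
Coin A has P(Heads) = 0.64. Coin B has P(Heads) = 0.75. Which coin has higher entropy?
A

For binary distributions, entropy is maximized at p=0.5 and decreases as p moves toward 0 or 1.

H(A) = H(0.64) = 0.9427 bits
H(B) = H(0.75) = 0.8113 bits

Distribution A (p=0.64) is closer to uniform (p=0.5), so it has higher entropy.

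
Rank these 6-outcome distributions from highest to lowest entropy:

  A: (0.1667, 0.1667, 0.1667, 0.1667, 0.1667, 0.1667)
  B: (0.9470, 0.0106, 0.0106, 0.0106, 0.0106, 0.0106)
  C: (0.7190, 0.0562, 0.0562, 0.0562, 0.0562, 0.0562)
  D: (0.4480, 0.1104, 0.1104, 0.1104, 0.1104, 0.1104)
A > D > C > B

Key insight: Entropy is maximized by uniform distributions and minimized by concentrated distributions.

Entropies:
  H(A) = 2.5850 bits
  H(B) = 0.4221 bits
  H(C) = 1.5093 bits
  H(D) = 2.2739 bits

Ranking: A > D > C > B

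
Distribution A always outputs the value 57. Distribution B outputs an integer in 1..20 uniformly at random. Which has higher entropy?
B

A is deterministic, so H(A) = 0. B is uniform over 20 outcomes, so H(B) = log₂(20) = 4.322 bits. Any distribution with genuine randomness has higher entropy than a deterministic one.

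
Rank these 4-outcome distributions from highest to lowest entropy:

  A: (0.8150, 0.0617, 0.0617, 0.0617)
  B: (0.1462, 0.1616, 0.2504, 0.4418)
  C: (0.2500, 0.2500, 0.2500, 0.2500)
C > B > A

Key insight: Entropy is maximized by uniform distributions and minimized by concentrated distributions.

- Uniform distributions have maximum entropy log₂(4) = 2.0000 bits
- The more "peaked" or concentrated a distribution, the lower its entropy

Entropies:
  H(A) = 0.9841 bits
  H(B) = 1.8514 bits
  H(C) = 2.0000 bits

Ranking: C > B > A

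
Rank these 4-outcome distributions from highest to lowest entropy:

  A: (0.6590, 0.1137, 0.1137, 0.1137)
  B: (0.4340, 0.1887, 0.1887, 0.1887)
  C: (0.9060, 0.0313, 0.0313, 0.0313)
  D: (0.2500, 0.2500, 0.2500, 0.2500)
D > B > A > C

Key insight: Entropy is maximized by uniform distributions and minimized by concentrated distributions.

Entropies:
  H(A) = 1.4662 bits
  H(B) = 1.8845 bits
  H(C) = 0.5987 bits
  H(D) = 2.0000 bits

Ranking: D > B > A > C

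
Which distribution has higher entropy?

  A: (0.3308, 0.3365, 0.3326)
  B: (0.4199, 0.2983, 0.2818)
A

Both distributions are close to uniform, making this a harder comparison.

H(A) = 1.5849 bits
H(B) = 1.5612 bits

The distribution closer to uniform has higher entropy.
Answer: A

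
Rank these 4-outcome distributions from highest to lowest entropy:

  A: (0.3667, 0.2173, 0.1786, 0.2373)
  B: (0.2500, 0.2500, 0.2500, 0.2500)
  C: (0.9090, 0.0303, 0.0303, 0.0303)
B > A > C

Key insight: Entropy is maximized by uniform distributions and minimized by concentrated distributions.

- Uniform distributions have maximum entropy log₂(4) = 2.0000 bits
- The more "peaked" or concentrated a distribution, the lower its entropy

Entropies:
  H(A) = 1.9457 bits
  H(B) = 2.0000 bits
  H(C) = 0.5840 bits

Ranking: B > A > C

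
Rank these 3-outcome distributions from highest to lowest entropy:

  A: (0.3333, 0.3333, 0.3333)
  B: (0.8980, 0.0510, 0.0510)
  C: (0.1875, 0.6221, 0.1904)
A > C > B

Key insight: Entropy is maximized by uniform distributions and minimized by concentrated distributions.

- Uniform distributions have maximum entropy log₂(3) = 1.5850 bits
- The more "peaked" or concentrated a distribution, the lower its entropy

Entropies:
  H(A) = 1.5850 bits
  H(B) = 0.5773 bits
  H(C) = 1.3344 bits

Ranking: A > C > B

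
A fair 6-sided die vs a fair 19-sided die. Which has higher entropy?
19-sided die

Both are uniform distributions; for uniform over n outcomes, H = log₂(n). H(6-sided) = log₂(6) = 2.585 bits and H(19-sided) = log₂(19) = 4.248 bits. More outcomes in a uniform distribution means higher entropy.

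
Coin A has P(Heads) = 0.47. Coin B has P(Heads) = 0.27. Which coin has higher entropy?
A

For binary distributions, entropy is maximized at p=0.5 and decreases as p moves toward 0 or 1.

H(A) = H(0.47) = 0.9974 bits
H(B) = H(0.27) = 0.8415 bits

Distribution A (p=0.47) is closer to uniform (p=0.5), so it has higher entropy.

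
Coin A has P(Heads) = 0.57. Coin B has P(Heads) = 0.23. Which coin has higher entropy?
A

For binary distributions, entropy is maximized at p=0.5 and decreases as p moves toward 0 or 1.

H(A) = H(0.57) = 0.9858 bits
H(B) = H(0.23) = 0.7780 bits

Distribution A (p=0.57) is closer to uniform (p=0.5), so it has higher entropy.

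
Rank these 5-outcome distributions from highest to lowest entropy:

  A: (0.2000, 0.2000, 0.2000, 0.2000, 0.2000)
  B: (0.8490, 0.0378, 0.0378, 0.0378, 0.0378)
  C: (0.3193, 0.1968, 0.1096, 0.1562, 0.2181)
A > C > B

Key insight: Entropy is maximized by uniform distributions and minimized by concentrated distributions.

- Uniform distributions have maximum entropy log₂(5) = 2.3219 bits
- The more "peaked" or concentrated a distribution, the lower its entropy

Entropies:
  H(A) = 2.3219 bits
  H(B) = 0.9143 bits
  H(C) = 2.2345 bits

Ranking: A > C > B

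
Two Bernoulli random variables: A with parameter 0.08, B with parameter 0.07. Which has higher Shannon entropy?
A

For binary distributions, entropy is maximized at p=0.5 and decreases as p moves toward 0 or 1.

H(A) = H(0.08) = 0.4022 bits
H(B) = H(0.07) = 0.3659 bits

Distribution A (p=0.08) is closer to uniform (p=0.5), so it has higher entropy.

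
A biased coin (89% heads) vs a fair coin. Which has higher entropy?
Fair coin

The fair coin is uniform (p=0.5), maximizing binary entropy at 1 bit. The biased coin has H(0.89) ≈ 0.500 bits — its outcome is more predictable, so its entropy is lower.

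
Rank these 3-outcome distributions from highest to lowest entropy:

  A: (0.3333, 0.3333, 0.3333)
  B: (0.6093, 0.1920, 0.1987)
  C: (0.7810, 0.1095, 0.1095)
A > B > C

Key insight: Entropy is maximized by uniform distributions and minimized by concentrated distributions.

- Uniform distributions have maximum entropy log₂(3) = 1.5850 bits
- The more "peaked" or concentrated a distribution, the lower its entropy

Entropies:
  H(A) = 1.5850 bits
  H(B) = 1.3559 bits
  H(C) = 0.9773 bits

Ranking: A > B > C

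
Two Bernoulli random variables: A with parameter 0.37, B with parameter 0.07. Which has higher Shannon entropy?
A

For binary distributions, entropy is maximized at p=0.5 and decreases as p moves toward 0 or 1.

H(A) = H(0.37) = 0.9507 bits
H(B) = H(0.07) = 0.3659 bits

Distribution A (p=0.37) is closer to uniform (p=0.5), so it has higher entropy.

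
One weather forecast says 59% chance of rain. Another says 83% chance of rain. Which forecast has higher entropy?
59% forecast

Treat each forecast as a Bernoulli distribution. Binary entropy is maximized at p=0.5 and falls off symmetrically toward 0 or 1. The 59% forecast is closer to 50%, so it is more uncertain. H(59%) ≈ 0.977 bits, H(83%) ≈ 0.658 bits.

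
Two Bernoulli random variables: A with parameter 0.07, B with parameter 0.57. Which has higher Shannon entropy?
B

For binary distributions, entropy is maximized at p=0.5 and decreases as p moves toward 0 or 1.

H(A) = H(0.07) = 0.3659 bits
H(B) = H(0.57) = 0.9858 bits

Distribution B (p=0.57) is closer to uniform (p=0.5), so it has higher entropy.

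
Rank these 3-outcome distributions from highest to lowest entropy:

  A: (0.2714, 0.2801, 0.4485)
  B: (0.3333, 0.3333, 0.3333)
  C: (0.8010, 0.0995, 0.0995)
B > A > C

Key insight: Entropy is maximized by uniform distributions and minimized by concentrated distributions.

- Uniform distributions have maximum entropy log₂(3) = 1.5850 bits
- The more "peaked" or concentrated a distribution, the lower its entropy

Entropies:
  H(A) = 1.5437 bits
  H(B) = 1.5850 bits
  H(C) = 0.9189 bits

Ranking: B > A > C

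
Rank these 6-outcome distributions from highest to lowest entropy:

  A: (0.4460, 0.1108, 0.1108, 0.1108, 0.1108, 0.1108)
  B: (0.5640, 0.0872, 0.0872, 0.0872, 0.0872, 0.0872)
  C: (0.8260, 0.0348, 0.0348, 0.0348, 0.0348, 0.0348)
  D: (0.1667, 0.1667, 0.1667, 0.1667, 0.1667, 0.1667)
D > A > B > C

Key insight: Entropy is maximized by uniform distributions and minimized by concentrated distributions.

Entropies:
  H(A) = 2.2779 bits
  H(B) = 2.0005 bits
  H(C) = 1.0708 bits
  H(D) = 2.5850 bits

Ranking: D > A > B > C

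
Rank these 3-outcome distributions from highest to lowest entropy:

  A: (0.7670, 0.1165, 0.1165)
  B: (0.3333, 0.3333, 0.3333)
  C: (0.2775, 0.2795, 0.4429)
B > C > A

Key insight: Entropy is maximized by uniform distributions and minimized by concentrated distributions.

- Uniform distributions have maximum entropy log₂(3) = 1.5850 bits
- The more "peaked" or concentrated a distribution, the lower its entropy

Entropies:
  H(A) = 1.0162 bits
  H(B) = 1.5850 bits
  H(C) = 1.5476 bits

Ranking: B > C > A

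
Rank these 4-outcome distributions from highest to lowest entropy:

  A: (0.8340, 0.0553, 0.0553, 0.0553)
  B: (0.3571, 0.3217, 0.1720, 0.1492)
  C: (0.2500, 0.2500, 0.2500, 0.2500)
C > B > A

Key insight: Entropy is maximized by uniform distributions and minimized by concentrated distributions.

- Uniform distributions have maximum entropy log₂(4) = 2.0000 bits
- The more "peaked" or concentrated a distribution, the lower its entropy

Entropies:
  H(A) = 0.9116 bits
  H(B) = 1.9031 bits
  H(C) = 2.0000 bits

Ranking: C > B > A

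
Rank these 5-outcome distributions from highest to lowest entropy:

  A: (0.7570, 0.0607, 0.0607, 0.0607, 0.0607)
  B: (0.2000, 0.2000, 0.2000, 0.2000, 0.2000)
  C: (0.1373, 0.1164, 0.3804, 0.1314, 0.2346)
B > C > A

Key insight: Entropy is maximized by uniform distributions and minimized by concentrated distributions.

- Uniform distributions have maximum entropy log₂(5) = 2.3219 bits
- The more "peaked" or concentrated a distribution, the lower its entropy

Entropies:
  H(A) = 1.2860 bits
  H(B) = 2.3219 bits
  H(C) = 2.1603 bits

Ranking: B > C > A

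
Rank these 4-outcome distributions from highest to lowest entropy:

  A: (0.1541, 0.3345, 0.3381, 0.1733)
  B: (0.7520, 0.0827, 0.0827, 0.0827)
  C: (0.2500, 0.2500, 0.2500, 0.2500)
C > A > B

Key insight: Entropy is maximized by uniform distributions and minimized by concentrated distributions.

- Uniform distributions have maximum entropy log₂(4) = 2.0000 bits
- The more "peaked" or concentrated a distribution, the lower its entropy

Entropies:
  H(A) = 1.9114 bits
  H(B) = 1.2012 bits
  H(C) = 2.0000 bits

Ranking: C > A > B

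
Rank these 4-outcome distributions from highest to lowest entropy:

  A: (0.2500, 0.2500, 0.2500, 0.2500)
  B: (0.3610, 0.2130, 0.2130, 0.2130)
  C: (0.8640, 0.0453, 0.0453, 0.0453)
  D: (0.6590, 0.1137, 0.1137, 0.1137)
A > B > D > C

Key insight: Entropy is maximized by uniform distributions and minimized by concentrated distributions.

Entropies:
  H(A) = 2.0000 bits
  H(B) = 1.9563 bits
  H(C) = 0.7892 bits
  H(D) = 1.4662 bits

Ranking: A > B > D > C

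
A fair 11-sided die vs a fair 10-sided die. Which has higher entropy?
11-sided die

Both are uniform distributions; for uniform over n outcomes, H = log₂(n). H(11-sided) = log₂(11) = 3.459 bits and H(10-sided) = log₂(10) = 3.322 bits. More outcomes in a uniform distribution means higher entropy.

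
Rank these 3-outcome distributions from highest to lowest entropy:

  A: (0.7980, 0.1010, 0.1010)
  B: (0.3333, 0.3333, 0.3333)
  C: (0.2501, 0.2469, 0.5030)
B > C > A

Key insight: Entropy is maximized by uniform distributions and minimized by concentrated distributions.

- Uniform distributions have maximum entropy log₂(3) = 1.5850 bits
- The more "peaked" or concentrated a distribution, the lower its entropy

Entropies:
  H(A) = 0.9279 bits
  H(B) = 1.5850 bits
  H(C) = 1.4969 bits

Ranking: B > C > A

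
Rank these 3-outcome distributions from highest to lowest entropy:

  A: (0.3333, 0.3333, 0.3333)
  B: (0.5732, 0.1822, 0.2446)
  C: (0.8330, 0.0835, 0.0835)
A > B > C

Key insight: Entropy is maximized by uniform distributions and minimized by concentrated distributions.

- Uniform distributions have maximum entropy log₂(3) = 1.5850 bits
- The more "peaked" or concentrated a distribution, the lower its entropy

Entropies:
  H(A) = 1.5850 bits
  H(B) = 1.4047 bits
  H(C) = 0.8178 bits

Ranking: A > B > C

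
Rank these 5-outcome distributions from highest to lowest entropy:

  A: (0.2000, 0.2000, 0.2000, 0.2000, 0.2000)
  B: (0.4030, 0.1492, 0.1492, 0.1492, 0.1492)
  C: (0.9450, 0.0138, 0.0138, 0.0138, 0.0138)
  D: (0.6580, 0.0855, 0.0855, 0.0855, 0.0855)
A > B > D > C

Key insight: Entropy is maximized by uniform distributions and minimized by concentrated distributions.

Entropies:
  H(A) = 2.3219 bits
  H(B) = 2.1667 bits
  H(C) = 0.4173 bits
  H(D) = 1.6107 bits

Ranking: A > B > D > C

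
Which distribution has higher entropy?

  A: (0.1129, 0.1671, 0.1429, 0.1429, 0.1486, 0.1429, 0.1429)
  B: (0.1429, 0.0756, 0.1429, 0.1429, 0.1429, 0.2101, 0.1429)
A

Both distributions are close to uniform, making this a harder comparison.

H(A) = 2.7995 bits
H(B) = 2.7598 bits

The distribution closer to uniform has higher entropy.
Answer: A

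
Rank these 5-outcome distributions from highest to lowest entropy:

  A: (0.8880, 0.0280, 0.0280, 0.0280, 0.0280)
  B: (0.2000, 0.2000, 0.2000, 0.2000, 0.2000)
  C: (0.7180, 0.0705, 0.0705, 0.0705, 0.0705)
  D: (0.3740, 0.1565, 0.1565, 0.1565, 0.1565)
B > D > C > A

Key insight: Entropy is maximized by uniform distributions and minimized by concentrated distributions.

Entropies:
  H(A) = 0.7299 bits
  H(B) = 2.3219 bits
  H(C) = 1.4222 bits
  H(D) = 2.2057 bits

Ranking: B > D > C > A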